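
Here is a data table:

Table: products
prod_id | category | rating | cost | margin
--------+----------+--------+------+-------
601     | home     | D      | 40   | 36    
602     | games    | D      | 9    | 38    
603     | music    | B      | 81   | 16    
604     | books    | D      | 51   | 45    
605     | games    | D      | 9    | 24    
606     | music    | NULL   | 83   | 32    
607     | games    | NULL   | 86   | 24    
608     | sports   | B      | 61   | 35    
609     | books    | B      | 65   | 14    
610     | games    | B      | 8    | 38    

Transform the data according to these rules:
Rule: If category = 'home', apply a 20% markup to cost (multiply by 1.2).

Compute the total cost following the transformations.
501.0

Step 1: Records with category = 'home' have total cost = 40
Step 2: Apply multiplier: 40 × 1.2 = 48.0
Step 3: Other records total: 453
Step 4: Final sum = 48.0 + 453 = 501.0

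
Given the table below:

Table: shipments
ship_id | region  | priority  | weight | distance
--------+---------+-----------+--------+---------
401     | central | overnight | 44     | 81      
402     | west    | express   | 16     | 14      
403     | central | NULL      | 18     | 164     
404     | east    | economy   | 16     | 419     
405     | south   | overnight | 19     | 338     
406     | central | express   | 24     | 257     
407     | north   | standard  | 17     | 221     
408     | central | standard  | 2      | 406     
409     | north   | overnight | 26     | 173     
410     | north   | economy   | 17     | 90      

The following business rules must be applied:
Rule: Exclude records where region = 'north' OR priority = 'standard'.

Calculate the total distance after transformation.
1273

Step 1: Find records where region = 'north' OR priority = 'standard'
Step 2: 4 records match, summing to 890
Step 3: Original sum: 2163
Step 4: Remaining sum = 2163 - 890 = 1273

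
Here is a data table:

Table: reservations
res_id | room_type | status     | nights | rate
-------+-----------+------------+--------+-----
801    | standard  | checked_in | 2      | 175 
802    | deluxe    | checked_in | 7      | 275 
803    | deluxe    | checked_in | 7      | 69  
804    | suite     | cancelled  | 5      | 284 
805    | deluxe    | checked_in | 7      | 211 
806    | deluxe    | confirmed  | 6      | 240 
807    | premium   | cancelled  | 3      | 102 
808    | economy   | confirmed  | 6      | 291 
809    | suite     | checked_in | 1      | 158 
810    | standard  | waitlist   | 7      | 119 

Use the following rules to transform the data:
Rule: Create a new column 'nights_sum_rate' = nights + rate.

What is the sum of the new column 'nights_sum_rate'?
1975

Step 1: For each record, compute nights + rate
Example calculations:
  2 + 175 = 177
  7 + 275 = 282
  7 + 69 = 76
  ...
Step 2: Sum all derived values
Step 3: Total = 1975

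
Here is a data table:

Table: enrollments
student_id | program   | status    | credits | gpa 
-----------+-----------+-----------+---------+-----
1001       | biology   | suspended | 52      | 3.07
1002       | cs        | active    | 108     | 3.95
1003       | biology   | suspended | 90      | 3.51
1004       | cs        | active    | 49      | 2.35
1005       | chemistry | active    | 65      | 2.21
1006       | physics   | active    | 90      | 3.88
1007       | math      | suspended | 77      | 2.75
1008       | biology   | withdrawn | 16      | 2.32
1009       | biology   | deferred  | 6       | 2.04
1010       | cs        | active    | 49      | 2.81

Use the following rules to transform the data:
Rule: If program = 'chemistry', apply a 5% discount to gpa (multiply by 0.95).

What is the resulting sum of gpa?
28.78

Step 1: Records with program = 'chemistry' have total gpa = 2.21
Step 2: Apply multiplier: 2.21 × 0.95 = 2.1
Step 3: Other records total: 26.68
Step 4: Final sum = 2.1 + 26.68 = 28.78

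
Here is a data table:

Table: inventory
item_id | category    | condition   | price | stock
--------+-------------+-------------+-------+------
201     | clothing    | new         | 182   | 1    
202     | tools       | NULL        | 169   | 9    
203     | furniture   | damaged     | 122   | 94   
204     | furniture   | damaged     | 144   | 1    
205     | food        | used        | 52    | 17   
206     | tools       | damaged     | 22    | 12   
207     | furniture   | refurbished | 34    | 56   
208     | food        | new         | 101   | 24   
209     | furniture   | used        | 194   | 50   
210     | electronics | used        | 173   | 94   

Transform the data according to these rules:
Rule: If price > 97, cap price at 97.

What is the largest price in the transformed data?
97

Step 1: Original maximum price = 194
Step 2: Apply cap at 97
Step 3: 7 records had price > 97 and were capped
Step 4: Maximum after transformation = 97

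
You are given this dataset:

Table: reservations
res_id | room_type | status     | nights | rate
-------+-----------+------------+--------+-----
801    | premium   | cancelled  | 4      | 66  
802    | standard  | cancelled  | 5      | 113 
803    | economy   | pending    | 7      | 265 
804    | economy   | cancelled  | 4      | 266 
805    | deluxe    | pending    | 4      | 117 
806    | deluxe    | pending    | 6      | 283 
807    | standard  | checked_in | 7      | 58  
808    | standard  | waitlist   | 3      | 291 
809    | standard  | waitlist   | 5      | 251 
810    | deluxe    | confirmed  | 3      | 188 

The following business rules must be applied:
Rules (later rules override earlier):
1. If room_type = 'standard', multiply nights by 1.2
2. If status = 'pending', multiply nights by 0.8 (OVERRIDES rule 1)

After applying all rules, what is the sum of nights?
48.6

Step 1: Rule 2 takes priority for records with status = 'pending'
  - 3 records: 17 × 0.8 = 13.6
Step 2: Rule 1 applies to remaining records with room_type = 'standard'
  - 4 records: 20 × 1.2 = 24.0
Step 3: Other records unchanged: 11
Step 4: Final sum = 13.6 + 24.0 + 11 = 48.6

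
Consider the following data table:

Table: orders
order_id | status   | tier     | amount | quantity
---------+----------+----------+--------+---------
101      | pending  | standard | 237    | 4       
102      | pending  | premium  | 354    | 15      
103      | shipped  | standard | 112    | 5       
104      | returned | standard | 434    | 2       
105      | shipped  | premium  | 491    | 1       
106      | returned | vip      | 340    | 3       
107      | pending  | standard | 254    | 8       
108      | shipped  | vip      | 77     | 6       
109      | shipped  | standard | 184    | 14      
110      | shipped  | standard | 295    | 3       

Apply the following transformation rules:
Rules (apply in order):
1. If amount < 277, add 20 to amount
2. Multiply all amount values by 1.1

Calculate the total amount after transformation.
3165.8

Step 1: Apply Rule 1 - Add 20 to records with amount < 277
  - 5 records affected: 864 + (5 × 20) = 964
  - Unaffected records: 1914
  - Sum after Rule 1: 2878
Step 2: Apply Rule 2 - Multiply all by 1.1
  - 2878 × 1.1 = 3165.8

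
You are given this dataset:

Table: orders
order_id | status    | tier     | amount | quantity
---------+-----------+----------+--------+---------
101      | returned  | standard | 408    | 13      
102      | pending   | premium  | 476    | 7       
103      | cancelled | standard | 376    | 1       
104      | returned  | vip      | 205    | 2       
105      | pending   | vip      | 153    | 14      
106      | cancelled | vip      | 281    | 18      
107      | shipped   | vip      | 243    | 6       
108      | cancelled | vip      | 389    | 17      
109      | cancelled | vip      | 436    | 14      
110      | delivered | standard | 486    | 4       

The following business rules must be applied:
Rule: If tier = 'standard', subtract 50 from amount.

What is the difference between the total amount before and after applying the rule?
150

Step 1: Original sum of amount = 3453
Step 2: 3 records have tier = 'standard'
Step 3: Each affected record changes by -50
Step 4: Total change = 3 × -50 = -150
Step 5: New sum = 3453 + -150 = 3303
Step 6: Difference = |3303 - 3453| = 150
        (Sum decreased by 150)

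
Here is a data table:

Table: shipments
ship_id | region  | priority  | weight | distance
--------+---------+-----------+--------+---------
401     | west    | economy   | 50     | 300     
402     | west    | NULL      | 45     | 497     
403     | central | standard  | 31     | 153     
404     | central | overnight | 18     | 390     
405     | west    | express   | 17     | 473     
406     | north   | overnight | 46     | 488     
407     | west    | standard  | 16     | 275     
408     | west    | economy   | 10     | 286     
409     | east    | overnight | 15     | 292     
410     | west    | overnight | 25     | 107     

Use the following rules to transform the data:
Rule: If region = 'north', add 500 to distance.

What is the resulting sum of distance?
3761

Step 1: Count records where region = 'north': 1
Step 2: Total bonus added: 1 × 500 = 500
Step 3: Original sum of distance: 3261
Step 4: Final sum = 3261 + 500 = 3761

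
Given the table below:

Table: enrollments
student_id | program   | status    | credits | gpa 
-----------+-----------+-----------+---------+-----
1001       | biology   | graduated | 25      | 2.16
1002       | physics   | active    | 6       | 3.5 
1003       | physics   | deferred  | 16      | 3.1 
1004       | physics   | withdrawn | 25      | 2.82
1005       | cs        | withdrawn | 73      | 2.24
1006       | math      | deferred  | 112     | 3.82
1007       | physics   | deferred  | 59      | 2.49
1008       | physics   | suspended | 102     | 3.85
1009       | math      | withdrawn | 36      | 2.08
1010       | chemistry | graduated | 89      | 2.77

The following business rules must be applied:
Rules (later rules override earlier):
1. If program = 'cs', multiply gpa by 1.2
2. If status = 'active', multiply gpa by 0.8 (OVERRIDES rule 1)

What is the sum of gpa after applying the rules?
28.58

Step 1: Rule 2 takes priority for records with status = 'active'
  - 1 records: 3.5 × 0.8 = 2.8
Step 2: Rule 1 applies to remaining records with program = 'cs'
  - 1 records: 2.24 × 1.2 = 2.69
Step 3: Other records unchanged: 23.09
Step 4: Final sum = 2.8 + 2.69 + 23.09 = 28.58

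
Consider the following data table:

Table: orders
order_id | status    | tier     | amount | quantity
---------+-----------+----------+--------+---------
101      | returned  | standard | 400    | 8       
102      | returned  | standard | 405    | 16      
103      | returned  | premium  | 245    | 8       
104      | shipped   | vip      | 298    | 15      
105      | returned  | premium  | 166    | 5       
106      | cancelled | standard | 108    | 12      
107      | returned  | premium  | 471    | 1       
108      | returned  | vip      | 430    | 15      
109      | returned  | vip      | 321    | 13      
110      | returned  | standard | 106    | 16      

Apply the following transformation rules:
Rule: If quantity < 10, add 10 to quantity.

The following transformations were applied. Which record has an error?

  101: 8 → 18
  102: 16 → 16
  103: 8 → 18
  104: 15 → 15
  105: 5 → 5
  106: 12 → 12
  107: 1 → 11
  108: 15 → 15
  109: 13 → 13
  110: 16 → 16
Record 105 has an error. The correct transformed value should be 15, not 5.

Step 1: Check each record against the rule
Step 2: Record 105 has quantity = 5
Step 3: Since 5 < 10, the bonus should have been applied
Step 4: Correct value = 15, but claimed value = 5
Conclusion: Record 105 has the error.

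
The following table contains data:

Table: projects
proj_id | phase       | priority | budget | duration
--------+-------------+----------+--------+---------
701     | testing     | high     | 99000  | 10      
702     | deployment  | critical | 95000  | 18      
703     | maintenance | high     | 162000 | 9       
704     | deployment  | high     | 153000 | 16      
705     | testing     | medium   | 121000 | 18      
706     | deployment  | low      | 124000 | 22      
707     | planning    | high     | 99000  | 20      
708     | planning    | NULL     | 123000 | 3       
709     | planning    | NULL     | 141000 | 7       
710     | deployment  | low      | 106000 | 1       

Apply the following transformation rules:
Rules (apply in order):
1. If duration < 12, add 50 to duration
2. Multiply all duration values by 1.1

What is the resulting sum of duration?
411.4

Step 1: Apply Rule 1 - Add 50 to records with duration < 12
  - 5 records affected: 30 + (5 × 50) = 280
  - Unaffected records: 94
  - Sum after Rule 1: 374
Step 2: Apply Rule 2 - Multiply all by 1.1
  - 374 × 1.1 = 411.4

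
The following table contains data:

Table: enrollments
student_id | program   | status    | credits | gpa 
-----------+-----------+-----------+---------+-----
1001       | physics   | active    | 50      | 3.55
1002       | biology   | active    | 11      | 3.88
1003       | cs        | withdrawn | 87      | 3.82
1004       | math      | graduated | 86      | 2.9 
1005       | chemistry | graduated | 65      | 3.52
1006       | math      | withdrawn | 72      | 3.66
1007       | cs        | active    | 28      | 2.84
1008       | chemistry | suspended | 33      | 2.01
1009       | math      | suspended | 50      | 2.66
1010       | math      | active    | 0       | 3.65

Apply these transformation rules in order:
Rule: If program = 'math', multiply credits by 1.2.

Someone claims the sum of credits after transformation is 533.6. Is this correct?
No, the correct result is 523.6.

Step 1: Calculate the correct sum after transformation
Step 2: Apply multiplier 1.2 to records where program = 'math'
Step 3: Correct result = 523.6
Step 4: Claimed result = 533.6
Step 5: 523.6 ≠ 533.6
Conclusion: The claimed result is incorrect. The correct answer is 523.6.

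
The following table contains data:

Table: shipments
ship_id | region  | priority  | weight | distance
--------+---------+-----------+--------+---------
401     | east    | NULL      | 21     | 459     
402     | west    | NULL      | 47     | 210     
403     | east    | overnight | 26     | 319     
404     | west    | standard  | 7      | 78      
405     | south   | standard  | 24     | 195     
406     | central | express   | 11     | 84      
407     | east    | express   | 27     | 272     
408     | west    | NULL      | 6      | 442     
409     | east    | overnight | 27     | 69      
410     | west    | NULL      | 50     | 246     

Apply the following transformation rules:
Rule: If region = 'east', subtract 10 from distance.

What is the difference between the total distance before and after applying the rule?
40

Step 1: Original sum of distance = 2374
Step 2: 4 records have region = 'east'
Step 3: Each affected record changes by -10
Step 4: Total change = 4 × -10 = -40
Step 5: New sum = 2374 + -40 = 2334
Step 6: Difference = |2334 - 2374| = 40
        (Sum decreased by 40)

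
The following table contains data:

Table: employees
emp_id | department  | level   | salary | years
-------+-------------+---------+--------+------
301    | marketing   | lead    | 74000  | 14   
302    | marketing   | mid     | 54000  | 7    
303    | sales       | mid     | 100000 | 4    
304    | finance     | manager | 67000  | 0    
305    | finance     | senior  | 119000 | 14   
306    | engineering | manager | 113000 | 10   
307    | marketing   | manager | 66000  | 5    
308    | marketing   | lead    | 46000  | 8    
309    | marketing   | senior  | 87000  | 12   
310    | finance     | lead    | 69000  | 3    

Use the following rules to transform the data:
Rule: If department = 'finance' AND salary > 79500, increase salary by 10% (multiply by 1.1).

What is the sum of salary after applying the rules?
806900.0

Step 1: Find records where department = 'finance' AND salary > 79500
Step 2: 1 records match, summing to 119000
Step 3: After multiplier: 119000 × 1.1 = 130900.0
Step 4: Unaffected records sum: 676000
Step 5: Final sum = 130900.0 + 676000 = 806900.0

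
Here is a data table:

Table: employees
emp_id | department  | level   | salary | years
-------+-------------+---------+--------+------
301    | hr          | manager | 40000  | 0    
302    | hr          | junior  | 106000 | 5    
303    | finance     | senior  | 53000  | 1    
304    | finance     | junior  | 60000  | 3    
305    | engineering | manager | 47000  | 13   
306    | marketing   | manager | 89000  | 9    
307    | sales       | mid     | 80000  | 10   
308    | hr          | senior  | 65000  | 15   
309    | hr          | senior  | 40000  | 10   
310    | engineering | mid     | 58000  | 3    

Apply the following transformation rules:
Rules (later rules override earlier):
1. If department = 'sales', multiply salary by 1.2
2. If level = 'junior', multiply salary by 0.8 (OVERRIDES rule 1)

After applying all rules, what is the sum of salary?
620800.0

Step 1: Rule 2 takes priority for records with level = 'junior'
  - 2 records: 166000 × 0.8 = 132800.0
Step 2: Rule 1 applies to remaining records with department = 'sales'
  - 1 records: 80000 × 1.2 = 96000.0
Step 3: Other records unchanged: 392000
Step 4: Final sum = 132800.0 + 96000.0 + 392000 = 620800.0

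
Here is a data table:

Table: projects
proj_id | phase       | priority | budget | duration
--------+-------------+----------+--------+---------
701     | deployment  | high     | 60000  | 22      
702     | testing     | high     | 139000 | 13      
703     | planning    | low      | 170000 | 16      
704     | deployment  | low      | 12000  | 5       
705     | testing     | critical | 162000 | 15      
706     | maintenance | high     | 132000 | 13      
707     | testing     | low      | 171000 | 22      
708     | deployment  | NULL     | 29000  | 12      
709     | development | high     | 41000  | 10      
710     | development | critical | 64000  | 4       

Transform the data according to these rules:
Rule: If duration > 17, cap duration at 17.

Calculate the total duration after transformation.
122

Step 1: 2 records have duration > 17
Step 2: These records originally summed to 44
Step 3: After capping: 2 × 17 = 34
Step 4: Unaffected records sum: 88
Step 5: Final sum = 34 + 88 = 122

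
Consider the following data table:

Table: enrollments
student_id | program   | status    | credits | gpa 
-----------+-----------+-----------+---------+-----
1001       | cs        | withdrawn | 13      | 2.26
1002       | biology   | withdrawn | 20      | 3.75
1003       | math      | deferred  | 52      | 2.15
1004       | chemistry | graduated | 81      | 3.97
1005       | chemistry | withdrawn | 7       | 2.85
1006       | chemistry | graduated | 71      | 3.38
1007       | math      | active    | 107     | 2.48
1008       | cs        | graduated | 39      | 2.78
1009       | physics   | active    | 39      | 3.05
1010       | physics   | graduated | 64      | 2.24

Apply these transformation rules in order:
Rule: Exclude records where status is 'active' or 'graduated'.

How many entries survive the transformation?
4

Step 1: Count records to exclude
  - 2 (active) + 4 (graduated) = 6 records
Step 2: Total records: 10
Step 3: Remaining = 10 - 6 = 4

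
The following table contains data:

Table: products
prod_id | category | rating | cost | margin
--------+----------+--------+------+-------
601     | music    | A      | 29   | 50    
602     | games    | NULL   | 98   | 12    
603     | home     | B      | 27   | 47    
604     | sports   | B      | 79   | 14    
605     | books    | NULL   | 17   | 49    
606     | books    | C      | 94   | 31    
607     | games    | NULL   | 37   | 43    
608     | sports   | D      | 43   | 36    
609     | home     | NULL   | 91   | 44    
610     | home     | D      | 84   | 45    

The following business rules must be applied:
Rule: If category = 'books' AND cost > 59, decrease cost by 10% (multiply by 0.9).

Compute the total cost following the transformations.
589.6

Step 1: Find records where category = 'books' AND cost > 59
Step 2: 1 records match, summing to 94
Step 3: After multiplier: 94 × 0.9 = 84.6
Step 4: Unaffected records sum: 505
Step 5: Final sum = 84.6 + 505 = 589.6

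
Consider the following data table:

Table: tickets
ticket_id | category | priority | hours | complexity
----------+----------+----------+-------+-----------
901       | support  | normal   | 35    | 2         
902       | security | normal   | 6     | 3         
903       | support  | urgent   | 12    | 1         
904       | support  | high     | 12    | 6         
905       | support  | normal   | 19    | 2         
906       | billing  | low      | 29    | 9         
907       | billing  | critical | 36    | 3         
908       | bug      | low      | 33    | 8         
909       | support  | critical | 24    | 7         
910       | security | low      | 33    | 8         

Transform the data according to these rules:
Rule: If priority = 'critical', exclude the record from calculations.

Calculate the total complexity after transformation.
39

Step 1: Identify records where priority = 'critical'
Step 2: The excluded records sum to 10
Step 3: Original total complexity = 49
Step 4: Remaining total = 49 - 10 = 39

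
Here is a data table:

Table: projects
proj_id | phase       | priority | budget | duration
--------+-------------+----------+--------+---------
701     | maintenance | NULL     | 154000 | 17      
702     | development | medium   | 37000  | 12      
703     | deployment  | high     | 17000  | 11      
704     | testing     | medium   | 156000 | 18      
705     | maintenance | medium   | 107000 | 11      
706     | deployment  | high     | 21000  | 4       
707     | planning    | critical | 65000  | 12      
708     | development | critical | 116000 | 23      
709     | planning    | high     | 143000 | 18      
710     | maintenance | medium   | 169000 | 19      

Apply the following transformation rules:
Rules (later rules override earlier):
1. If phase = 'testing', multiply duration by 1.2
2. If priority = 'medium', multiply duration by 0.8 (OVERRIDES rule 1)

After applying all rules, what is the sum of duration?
133.0

Step 1: Rule 2 takes priority for records with priority = 'medium'
  - 4 records: 60 × 0.8 = 48.0
Step 2: Rule 1 applies to remaining records with phase = 'testing'
  - 0 records: 0 × 1.2 = 0.0
Step 3: Other records unchanged: 85
Step 4: Final sum = 48.0 + 0.0 + 85 = 133.0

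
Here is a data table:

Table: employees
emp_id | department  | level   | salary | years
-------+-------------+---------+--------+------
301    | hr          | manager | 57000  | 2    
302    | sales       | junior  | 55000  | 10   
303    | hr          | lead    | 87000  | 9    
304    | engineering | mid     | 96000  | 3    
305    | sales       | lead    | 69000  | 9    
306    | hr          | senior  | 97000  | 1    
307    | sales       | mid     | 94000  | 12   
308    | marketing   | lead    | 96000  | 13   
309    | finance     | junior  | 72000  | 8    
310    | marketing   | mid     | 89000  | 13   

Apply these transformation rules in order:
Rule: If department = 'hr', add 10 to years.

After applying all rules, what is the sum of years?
110

Step 1: Count records where department = 'hr': 3
Step 2: Total bonus added: 3 × 10 = 30
Step 3: Original sum of years: 80
Step 4: Final sum = 80 + 30 = 110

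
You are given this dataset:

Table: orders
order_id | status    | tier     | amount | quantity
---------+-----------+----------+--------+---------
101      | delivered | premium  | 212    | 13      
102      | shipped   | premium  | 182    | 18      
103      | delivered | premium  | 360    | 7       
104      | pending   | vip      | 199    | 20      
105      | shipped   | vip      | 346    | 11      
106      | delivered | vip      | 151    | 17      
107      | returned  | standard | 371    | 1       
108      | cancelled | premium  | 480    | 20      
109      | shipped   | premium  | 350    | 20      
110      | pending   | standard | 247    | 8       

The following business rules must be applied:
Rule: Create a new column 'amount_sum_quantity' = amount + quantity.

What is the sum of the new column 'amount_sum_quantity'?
3033

Step 1: For each record, compute amount + quantity
Example calculations:
  212 + 13 = 225
  182 + 18 = 200
  360 + 7 = 367
  ...
Step 2: Sum all derived values
Step 3: Total = 3033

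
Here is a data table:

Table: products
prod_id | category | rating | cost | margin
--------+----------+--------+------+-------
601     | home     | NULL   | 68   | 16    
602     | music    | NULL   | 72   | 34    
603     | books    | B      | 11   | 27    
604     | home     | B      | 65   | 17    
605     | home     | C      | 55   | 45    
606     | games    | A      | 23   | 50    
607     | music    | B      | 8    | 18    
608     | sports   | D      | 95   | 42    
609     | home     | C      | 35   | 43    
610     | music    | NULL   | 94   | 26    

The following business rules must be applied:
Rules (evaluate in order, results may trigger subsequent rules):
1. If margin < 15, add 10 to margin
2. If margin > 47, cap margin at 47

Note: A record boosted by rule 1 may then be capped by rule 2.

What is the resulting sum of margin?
315

Step 1: Apply rule 1 to records with margin < 15
  - 0 records get bonus of 10
  - Of these, 0 records then exceed 47 and get capped
Step 2: Apply rule 2 to records with margin > 47
  - 1 records (original) are capped
Step 3: Calculate final sum = 315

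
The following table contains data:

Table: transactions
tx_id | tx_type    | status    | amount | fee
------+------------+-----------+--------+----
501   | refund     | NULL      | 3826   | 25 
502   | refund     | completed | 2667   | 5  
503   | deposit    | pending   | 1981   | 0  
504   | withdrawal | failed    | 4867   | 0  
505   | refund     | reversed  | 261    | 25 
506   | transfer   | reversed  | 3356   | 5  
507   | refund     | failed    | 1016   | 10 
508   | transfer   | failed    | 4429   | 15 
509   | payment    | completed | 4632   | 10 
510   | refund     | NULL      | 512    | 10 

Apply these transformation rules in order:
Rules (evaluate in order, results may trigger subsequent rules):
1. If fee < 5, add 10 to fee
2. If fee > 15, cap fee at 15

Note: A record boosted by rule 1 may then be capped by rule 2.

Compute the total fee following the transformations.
105

Step 1: Apply rule 1 to records with fee < 5
  - 2 records get bonus of 10
  - Of these, 0 records then exceed 15 and get capped
Step 2: Apply rule 2 to records with fee > 15
  - 2 records (original) are capped
Step 3: Calculate final sum = 105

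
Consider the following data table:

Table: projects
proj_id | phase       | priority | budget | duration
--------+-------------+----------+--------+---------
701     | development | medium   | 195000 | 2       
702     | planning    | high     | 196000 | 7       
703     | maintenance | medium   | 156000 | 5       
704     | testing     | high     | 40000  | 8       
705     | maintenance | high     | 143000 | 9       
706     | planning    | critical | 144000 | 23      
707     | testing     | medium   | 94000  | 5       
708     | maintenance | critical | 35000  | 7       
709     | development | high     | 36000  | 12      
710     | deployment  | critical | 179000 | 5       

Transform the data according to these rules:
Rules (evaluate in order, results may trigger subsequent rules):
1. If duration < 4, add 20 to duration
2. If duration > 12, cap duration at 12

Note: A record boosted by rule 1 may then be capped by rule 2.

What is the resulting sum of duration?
82

Step 1: Apply rule 1 to records with duration < 4
  - 1 records get bonus of 20
  - Of these, 1 records then exceed 12 and get capped
Step 2: Apply rule 2 to records with duration > 12
  - 1 records (original) are capped
Step 3: Calculate final sum = 82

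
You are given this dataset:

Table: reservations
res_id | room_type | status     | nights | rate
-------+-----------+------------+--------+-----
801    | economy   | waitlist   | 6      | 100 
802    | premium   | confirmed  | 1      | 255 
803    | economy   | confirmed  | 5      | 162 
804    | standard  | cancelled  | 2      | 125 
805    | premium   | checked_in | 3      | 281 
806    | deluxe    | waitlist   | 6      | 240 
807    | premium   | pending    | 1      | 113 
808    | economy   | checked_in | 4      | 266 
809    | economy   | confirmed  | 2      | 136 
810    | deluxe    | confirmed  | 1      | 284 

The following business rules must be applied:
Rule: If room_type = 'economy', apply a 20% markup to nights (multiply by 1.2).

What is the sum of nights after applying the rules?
34.4

Step 1: Records with room_type = 'economy' have total nights = 17
Step 2: Apply multiplier: 17 × 1.2 = 20.4
Step 3: Other records total: 14
Step 4: Final sum = 20.4 + 14 = 34.4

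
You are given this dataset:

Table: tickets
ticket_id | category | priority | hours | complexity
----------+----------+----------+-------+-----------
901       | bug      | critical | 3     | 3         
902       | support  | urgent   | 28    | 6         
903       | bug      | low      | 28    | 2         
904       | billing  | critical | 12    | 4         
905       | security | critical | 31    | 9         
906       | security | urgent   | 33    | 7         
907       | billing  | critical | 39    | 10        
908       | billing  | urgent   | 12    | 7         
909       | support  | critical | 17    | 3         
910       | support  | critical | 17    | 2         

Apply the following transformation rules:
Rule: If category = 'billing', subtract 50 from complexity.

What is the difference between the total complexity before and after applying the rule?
150

Step 1: Original sum of complexity = 53
Step 2: 3 records have category = 'billing'
Step 3: Each affected record changes by -50
Step 4: Total change = 3 × -50 = -150
Step 5: New sum = 53 + -150 = -97
Step 6: Difference = |-97 - 53| = 150
        (Sum decreased by 150)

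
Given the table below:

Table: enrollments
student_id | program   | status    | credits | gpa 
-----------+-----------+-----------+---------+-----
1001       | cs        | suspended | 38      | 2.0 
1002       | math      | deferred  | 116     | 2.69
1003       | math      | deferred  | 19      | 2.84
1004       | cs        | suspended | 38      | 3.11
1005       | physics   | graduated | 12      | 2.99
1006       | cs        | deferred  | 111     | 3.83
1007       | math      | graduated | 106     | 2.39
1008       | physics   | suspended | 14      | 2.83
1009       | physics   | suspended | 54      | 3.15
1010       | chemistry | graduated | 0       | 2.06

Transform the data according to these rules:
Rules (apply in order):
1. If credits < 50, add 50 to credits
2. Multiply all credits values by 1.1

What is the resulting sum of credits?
888.8

Step 1: Apply Rule 1 - Add 50 to records with credits < 50
  - 6 records affected: 121 + (6 × 50) = 421
  - Unaffected records: 387
  - Sum after Rule 1: 808
Step 2: Apply Rule 2 - Multiply all by 1.1
  - 808 × 1.1 = 888.8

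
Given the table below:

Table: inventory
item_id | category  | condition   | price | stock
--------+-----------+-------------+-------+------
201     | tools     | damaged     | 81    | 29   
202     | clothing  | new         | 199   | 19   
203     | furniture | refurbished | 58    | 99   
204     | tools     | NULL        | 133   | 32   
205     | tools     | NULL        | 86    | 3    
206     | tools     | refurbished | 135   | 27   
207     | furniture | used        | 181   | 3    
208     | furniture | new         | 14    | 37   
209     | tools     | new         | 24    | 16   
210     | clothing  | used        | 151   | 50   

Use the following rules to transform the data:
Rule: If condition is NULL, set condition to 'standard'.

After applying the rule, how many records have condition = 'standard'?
2

Step 1: Count records where condition IS NULL
Step 2: Found 2 records with NULL condition
Step 3: These records will have condition set to 'standard'
Step 4: Records already having condition = 'standard': 0
Step 5: Answer: 2 + 0 = 2 records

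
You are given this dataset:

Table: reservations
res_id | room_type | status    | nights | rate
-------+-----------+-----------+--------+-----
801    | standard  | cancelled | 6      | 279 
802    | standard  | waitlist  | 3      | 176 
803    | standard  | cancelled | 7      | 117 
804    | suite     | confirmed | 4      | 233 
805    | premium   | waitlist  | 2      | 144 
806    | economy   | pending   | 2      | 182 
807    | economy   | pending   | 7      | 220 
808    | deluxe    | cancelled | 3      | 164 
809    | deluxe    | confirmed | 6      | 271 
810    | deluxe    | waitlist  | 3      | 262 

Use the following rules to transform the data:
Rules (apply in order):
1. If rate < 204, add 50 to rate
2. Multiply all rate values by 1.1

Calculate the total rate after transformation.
2527.8

Step 1: Apply Rule 1 - Add 50 to records with rate < 204
  - 5 records affected: 783 + (5 × 50) = 1033
  - Unaffected records: 1265
  - Sum after Rule 1: 2298
Step 2: Apply Rule 2 - Multiply all by 1.1
  - 2298 × 1.1 = 2527.8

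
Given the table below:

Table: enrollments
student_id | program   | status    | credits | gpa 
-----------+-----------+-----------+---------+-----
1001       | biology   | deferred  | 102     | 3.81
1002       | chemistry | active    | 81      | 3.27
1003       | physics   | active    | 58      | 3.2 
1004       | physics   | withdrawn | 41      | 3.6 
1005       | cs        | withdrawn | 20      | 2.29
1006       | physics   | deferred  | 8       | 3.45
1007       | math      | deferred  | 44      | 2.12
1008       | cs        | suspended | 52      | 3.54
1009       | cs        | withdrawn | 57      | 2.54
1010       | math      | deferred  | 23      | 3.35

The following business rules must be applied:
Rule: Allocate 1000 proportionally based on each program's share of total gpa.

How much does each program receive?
biology: 122.23, chemistry: 104.91, cs: 268.53, math: 175.49, physics: 328.84

Step 1: Calculate total gpa = 31.17
Step 2: Calculate each program's proportion:
  biology: 3.81/31.17 = 12.22% → 122.23
  chemistry: 3.27/31.17 = 10.49% → 104.91
  cs: 8.37/31.17 = 26.85% → 268.53
  math: 5.47/31.17 = 17.55% → 175.49
  physics: 10.25/31.17 = 32.88% → 328.84
Step 3: Verify: sum of allocations ≈ 1000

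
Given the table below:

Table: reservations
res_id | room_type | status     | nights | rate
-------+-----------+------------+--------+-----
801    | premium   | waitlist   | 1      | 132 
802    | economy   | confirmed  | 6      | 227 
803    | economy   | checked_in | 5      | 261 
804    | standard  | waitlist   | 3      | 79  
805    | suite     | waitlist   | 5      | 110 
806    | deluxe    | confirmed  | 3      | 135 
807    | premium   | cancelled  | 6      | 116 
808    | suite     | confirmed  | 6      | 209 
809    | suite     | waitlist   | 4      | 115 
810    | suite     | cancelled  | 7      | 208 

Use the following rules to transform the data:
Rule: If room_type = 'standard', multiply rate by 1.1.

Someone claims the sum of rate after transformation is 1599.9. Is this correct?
Yes, the result is correct.

Step 1: Calculate the correct sum after transformation
Step 2: Apply multiplier 1.1 to records where room_type = 'standard'
Step 3: Correct result = 1599.9
Step 4: Claimed result = 1599.9
Step 5: 1599.9 = 1599.9 ✓
Conclusion: The claimed result is correct.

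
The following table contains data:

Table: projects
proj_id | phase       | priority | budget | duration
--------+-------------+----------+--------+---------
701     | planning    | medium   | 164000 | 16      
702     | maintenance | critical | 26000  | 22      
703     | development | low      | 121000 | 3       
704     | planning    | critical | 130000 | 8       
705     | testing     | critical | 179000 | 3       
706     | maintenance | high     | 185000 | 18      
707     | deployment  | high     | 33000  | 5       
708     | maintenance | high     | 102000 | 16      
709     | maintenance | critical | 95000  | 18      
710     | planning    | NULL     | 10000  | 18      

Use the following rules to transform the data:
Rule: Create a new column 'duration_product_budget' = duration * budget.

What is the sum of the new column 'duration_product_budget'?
12153000

Step 1: For each record, compute duration * budget
Example calculations:
  16 * 164000 = 2624000
  22 * 26000 = 572000
  3 * 121000 = 363000
  ...
Step 2: Sum all derived values
Step 3: Total = 12153000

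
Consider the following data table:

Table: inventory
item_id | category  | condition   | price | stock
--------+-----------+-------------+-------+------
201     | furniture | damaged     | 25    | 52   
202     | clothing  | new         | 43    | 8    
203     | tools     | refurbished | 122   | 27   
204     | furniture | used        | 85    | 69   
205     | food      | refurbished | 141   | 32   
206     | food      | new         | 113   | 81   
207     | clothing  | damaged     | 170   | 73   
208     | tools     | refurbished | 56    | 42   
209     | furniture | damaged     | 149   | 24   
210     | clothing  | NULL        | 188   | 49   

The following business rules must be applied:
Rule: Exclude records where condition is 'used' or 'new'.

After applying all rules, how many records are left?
7

Step 1: Count records to exclude
  - 1 (used) + 2 (new) = 3 records
Step 2: Total records: 10
Step 3: Remaining = 10 - 3 = 7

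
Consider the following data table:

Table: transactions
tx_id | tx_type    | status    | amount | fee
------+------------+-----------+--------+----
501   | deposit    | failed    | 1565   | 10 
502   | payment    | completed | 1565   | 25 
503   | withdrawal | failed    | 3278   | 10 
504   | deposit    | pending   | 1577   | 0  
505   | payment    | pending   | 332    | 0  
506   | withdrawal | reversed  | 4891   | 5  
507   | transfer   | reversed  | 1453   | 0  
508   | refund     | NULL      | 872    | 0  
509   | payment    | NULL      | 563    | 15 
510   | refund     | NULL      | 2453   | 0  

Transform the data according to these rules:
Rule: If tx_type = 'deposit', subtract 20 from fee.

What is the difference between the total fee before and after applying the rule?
40

Step 1: Original sum of fee = 65
Step 2: 2 records have tx_type = 'deposit'
Step 3: Each affected record changes by -20
Step 4: Total change = 2 × -20 = -40
Step 5: New sum = 65 + -40 = 25
Step 6: Difference = |25 - 65| = 40
        (Sum decreased by 40)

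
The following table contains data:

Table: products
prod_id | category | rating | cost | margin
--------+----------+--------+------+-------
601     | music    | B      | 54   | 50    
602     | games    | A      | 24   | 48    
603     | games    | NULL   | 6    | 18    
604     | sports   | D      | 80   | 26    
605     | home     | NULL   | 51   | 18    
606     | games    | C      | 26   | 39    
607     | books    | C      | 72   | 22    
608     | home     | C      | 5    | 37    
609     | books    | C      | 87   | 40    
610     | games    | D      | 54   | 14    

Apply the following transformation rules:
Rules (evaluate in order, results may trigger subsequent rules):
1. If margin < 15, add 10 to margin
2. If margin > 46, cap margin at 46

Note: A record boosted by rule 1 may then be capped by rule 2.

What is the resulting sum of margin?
316

Step 1: Apply rule 1 to records with margin < 15
  - 1 records get bonus of 10
  - Of these, 0 records then exceed 46 and get capped
Step 2: Apply rule 2 to records with margin > 46
  - 2 records (original) are capped
Step 3: Calculate final sum = 316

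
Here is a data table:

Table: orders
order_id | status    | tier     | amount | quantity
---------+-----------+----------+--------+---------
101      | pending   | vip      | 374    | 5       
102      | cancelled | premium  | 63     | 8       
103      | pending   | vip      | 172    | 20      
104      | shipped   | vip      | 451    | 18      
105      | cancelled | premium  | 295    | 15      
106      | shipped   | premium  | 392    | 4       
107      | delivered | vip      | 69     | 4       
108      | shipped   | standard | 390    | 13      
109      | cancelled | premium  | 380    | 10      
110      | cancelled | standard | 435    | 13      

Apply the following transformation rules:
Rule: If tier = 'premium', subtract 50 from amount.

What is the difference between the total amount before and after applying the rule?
200

Step 1: Original sum of amount = 3021
Step 2: 4 records have tier = 'premium'
Step 3: Each affected record changes by -50
Step 4: Total change = 4 × -50 = -200
Step 5: New sum = 3021 + -200 = 2821
Step 6: Difference = |2821 - 3021| = 200
        (Sum decreased by 200)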